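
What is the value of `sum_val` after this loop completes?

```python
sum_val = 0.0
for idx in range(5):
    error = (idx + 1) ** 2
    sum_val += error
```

Sum of squared losses 1² + 2² + ... + 5²
`sum_val` takes the values: 0.0 → 1.0 → 5.0 → 14.0 → 30.0 → 55.0

Answer: 55.0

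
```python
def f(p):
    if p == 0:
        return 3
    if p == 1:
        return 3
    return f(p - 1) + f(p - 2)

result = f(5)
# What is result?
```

Build up from base cases: f(0)=3, f(1)=3, f(2)=6, f(3)=9, f(4)=15, f(5)=24

Answer: 24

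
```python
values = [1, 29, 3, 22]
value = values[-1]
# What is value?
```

Trace:
`values = [1, 29, 3, 22]` → values = [1, 29, 3, 22]
`value = values[-1]` → value = 22
So value = 22

Answer: 22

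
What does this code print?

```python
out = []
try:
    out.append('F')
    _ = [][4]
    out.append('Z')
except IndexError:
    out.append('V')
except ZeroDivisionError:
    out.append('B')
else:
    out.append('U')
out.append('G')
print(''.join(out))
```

Execution trace: 'F' (try body) → 'V' (except IndexError) → 'G' (after the try/except). Output: FVG

Answer: FVG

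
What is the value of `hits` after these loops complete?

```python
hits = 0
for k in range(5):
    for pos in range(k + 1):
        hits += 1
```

Triangle: 1 + 2 + ... + 5
`hits` takes the values: 0 → 1 → 2 → 3 → 4 → 5 → 6 → 7 → 8 → 9 → 10 → 11 → 12 → 13 → 14 → 15

Answer: 15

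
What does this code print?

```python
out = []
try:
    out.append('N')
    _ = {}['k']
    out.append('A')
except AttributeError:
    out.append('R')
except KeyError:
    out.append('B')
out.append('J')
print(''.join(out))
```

Execution trace: 'N' (try body) → 'B' (except KeyError) → 'J' (after the try/except). Output: NBJ

Answer: NBJ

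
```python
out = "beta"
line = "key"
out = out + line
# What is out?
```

Trace:
`out = "beta"` → out = 'beta'
`line = "key"` → line = 'key'
`out = out + line` → out = 'betakey'
So out = 'betakey'

Answer: 'betakey'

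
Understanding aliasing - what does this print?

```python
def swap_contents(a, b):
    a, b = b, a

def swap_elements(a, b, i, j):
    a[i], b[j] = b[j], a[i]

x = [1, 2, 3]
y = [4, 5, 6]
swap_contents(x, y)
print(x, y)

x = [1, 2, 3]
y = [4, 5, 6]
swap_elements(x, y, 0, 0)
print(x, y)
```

Key concept: parameter rebinding vs mutation.
Step by step:
`x = [1, 2, 3]` → x = [1, 2, 3]
`y = [4, 5, 6]` → y = [4, 5, 6]
`swap_contents(x, y)` → no visible change to tracked variables
`print(x, y)` → prints [1, 2, 3] [4, 5, 6]
`x = [1, 2, 3]` → x = [1, 2, 3]
`y = [4, 5, 6]` → y = [4, 5, 6]
`swap_elements(x, y, 0, 0)` → x = [4, 2, 3]; y = [1, 5, 6]
`print(x, y)` → prints [4, 2, 3] [1, 5, 6]

Answer:
[1, 2, 3] [4, 5, 6]
[4, 2, 3] [1, 5, 6]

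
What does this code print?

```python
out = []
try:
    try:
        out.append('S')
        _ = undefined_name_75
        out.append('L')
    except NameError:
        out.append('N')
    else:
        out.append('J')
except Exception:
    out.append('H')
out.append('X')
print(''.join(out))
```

Execution trace: 'S' (inner try body) → 'N' (inner except NameError) → 'X' (after the try/except). Output: SNX

Answer: SNX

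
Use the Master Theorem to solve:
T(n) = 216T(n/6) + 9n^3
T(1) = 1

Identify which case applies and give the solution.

a=216, b=6, f(n)=9n^3. log_6(216) = 3. Since c=3 = 3, Case 2 applies: T(n) = Θ(n^log_b(a) · log n) = O(n^3 log n).

Answer: O(n^3 log n) - Case 2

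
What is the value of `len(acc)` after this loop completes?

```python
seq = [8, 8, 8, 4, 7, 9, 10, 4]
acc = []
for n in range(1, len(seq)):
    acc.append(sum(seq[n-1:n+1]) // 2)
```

Number of 2-element averages
`acc` takes the values: [] → [8] → [8, 8] → [8, 8, 6] → [8, 8, 6, 5] → [8, 8, 6, 5, 8] → [8, 8, 6, 5, 8, 9] → [8, 8, 6, 5, 8, 9, 7]
So `len(acc)` = 7

Answer: 7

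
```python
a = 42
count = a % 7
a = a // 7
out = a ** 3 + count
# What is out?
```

Trace:
`a = 42` → a = 42
`count = a % 7` → count = 0
`a = a // 7` → a = 6
`out = a ** 3 + count` → out = 216
So out = 216

Answer: 216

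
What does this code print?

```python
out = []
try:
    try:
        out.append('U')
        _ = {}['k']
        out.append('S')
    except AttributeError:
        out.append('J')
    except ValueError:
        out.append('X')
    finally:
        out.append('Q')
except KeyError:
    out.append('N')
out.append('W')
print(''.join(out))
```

Execution trace: 'U' (try body) → 'Q' (finally) → 'N' (outer except KeyError) → 'W' (after the try/except). Output: UQNW

Answer: UQNW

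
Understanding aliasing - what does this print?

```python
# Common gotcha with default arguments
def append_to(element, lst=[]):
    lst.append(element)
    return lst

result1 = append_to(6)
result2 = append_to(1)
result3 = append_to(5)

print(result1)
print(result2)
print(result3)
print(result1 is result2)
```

Key concept: mutable default argument gotcha.
Step by step:
`result1 = append_to(6)` → result1 = [6]
`result2 = append_to(1)` → result1 = [6, 1] (same object as result2); result2 = [6, 1] (same object as result1)
`result3 = append_to(5)` → result1 = [6, 1, 5] (same object as result2, result3); result2 = [6, 1, 5] (same object as result1, result3); result3 = [6, 1, 5] (same object as result1, result2)
`print(result1)` → prints [6, 1, 5]
`print(result2)` → prints [6, 1, 5]
`print(result3)` → prints [6, 1, 5]
`print(result1 is result2)` → prints True

Answer:
[6, 1, 5]
[6, 1, 5]
[6, 1, 5]
True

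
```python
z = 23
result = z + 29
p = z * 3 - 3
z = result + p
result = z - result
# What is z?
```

Trace:
`z = 23` → z = 23
`result = z + 29` → result = 52
`p = z * 3 - 3` → p = 66
`z = result + p` → z = 118
`result = z - result` → result = 66
So z = 118

Answer: 118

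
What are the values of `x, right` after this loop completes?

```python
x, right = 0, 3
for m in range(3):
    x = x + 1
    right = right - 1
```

x goes 0→3, right goes 3→0
`x, right` takes the values: (0, 3) → (1, 3) → (1, 2) → (2, 2) → (2, 1) → (3, 1) → (3, 0)

Answer: 3, 0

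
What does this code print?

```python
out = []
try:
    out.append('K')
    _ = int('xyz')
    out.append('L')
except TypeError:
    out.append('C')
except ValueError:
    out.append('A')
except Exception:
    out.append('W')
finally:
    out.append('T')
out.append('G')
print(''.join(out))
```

Execution trace: 'K' (try body) → 'A' (except ValueError) → 'T' (finally) → 'G' (after the try/except). Output: KATG

Answer: KATG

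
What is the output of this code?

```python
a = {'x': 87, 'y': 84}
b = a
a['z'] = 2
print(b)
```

Key concept: dict aliasing.
Step by step:
`a = {'x': 87, 'y': 84}` → a = {'x': 87, 'y': 84}
`b = a` → b = {'x': 87, 'y': 84} (same object as a)
`a['z'] = 2` → a = {'x': 87, 'y': 84, 'z': 2} (same object as b); b = {'x': 87, 'y': 84, 'z': 2} (same object as a)
`print(b)` → prints {'x': 87, 'y': 84, 'z': 2}

Answer: {'x': 87, 'y': 84, 'z': 2}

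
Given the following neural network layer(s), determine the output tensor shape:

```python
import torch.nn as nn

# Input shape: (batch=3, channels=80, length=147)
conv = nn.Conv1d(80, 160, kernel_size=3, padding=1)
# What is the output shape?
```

Input: (3, 80, 147) -> Output: (3, 160, 147)

Answer: (3, 160, 147)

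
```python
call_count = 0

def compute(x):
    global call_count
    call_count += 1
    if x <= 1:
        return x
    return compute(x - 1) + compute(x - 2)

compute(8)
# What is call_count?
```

Calls(x) = 1 + Calls(x-1) + Calls(x-2); Calls(0)=Calls(1)=1. For x=8 this gives 67.

Answer: 67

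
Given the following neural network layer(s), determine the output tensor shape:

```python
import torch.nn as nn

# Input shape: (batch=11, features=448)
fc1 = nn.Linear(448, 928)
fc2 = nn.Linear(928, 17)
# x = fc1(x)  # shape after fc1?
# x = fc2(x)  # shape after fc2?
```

Input: (11, 448) -> after fc1: (11, 928) -> Output: (11, 17)

Answer: (11, 17)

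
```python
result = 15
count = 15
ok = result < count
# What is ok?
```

Trace:
`result = 15` → result = 15
`count = 15` → count = 15
`ok = result < count` → ok = False
So ok = False

Answer: False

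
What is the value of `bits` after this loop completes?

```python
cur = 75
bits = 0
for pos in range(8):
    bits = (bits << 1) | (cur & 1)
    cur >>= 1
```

Reverse lowest 8 bits of 75
`bits` takes the values: 0 → 1 → 3 → 6 → 13 → 26 → 52 → 105 → 210

Answer: 210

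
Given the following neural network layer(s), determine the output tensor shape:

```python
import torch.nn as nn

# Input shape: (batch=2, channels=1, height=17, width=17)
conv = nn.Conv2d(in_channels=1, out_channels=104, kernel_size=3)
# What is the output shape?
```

Input: (2, 1, 17, 17) -> Output: (2, 104, 15, 15)

Answer: (2, 104, 15, 15)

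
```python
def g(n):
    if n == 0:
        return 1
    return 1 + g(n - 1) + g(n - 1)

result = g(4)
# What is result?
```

g(n) = 1 + 2·g(n-1), g(0)=1. Closed form: (1+1)·2^4 - 1 = 31.

Answer: 31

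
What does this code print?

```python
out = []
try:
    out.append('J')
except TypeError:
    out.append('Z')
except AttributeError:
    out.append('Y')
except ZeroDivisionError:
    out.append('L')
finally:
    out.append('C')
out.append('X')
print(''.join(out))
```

Execution trace: 'J' (try body, no exception) → 'C' (finally) → 'X' (after the try/except). Output: JCX

Answer: JCX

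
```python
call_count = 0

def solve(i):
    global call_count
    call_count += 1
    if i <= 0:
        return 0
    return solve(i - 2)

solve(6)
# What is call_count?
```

Linear recursion stepping by 2: 4 calls from i=6 down to ≤0.

Answer: 4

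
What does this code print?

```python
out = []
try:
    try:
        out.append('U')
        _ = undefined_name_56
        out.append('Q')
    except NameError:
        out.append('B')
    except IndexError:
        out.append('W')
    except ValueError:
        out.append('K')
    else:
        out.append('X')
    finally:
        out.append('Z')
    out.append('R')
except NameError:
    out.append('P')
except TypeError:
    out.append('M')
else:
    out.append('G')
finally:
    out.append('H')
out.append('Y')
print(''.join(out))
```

Execution trace: 'U' (inner try body) → 'B' (inner except NameError) → 'Z' (inner finally) → 'R' (try body, no exception) → 'G' (else) → 'H' (finally) → 'Y' (after the try/except). Output: UBZRGHY

Answer: UBZRGHY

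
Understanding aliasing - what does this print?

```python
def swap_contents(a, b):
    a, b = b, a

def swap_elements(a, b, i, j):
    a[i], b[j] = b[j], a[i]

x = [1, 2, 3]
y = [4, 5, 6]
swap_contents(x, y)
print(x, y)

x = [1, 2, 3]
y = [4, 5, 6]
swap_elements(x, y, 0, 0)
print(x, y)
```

Key concept: parameter rebinding vs mutation.
Step by step:
`x = [1, 2, 3]` → x = [1, 2, 3]
`y = [4, 5, 6]` → y = [4, 5, 6]
`swap_contents(x, y)` → no visible change to tracked variables
`print(x, y)` → prints [1, 2, 3] [4, 5, 6]
`x = [1, 2, 3]` → x = [1, 2, 3]
`y = [4, 5, 6]` → y = [4, 5, 6]
`swap_elements(x, y, 0, 0)` → x = [4, 2, 3]; y = [1, 5, 6]
`print(x, y)` → prints [4, 2, 3] [1, 5, 6]

Answer:
[1, 2, 3] [4, 5, 6]
[4, 2, 3] [1, 5, 6]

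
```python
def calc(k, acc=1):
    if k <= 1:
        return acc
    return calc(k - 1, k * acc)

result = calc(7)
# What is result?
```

Accumulator trace (n, acc): (7, 1) -> (6, 7) -> (5, 42) -> (4, 210) -> (3, 840) -> (2, 2520) -> (1, 5040) -> return 5040

Answer: 5040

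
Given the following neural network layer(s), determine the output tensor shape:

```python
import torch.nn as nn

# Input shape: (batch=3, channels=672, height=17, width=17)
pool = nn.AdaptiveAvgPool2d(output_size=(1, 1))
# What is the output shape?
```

Input: (3, 672, 17, 17) -> Output: (3, 672, 1, 1)

Answer: (3, 672, 1, 1)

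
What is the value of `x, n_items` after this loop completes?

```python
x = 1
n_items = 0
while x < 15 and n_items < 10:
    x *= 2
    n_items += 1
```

Double until >= 15 or 10 iterations
`x, n_items` takes the values: (1, 0) → (2, 0) → (2, 1) → (4, 1) → (4, 2) → (8, 2) → (8, 3) → (16, 3) → (16, 4)

Answer: 16, 4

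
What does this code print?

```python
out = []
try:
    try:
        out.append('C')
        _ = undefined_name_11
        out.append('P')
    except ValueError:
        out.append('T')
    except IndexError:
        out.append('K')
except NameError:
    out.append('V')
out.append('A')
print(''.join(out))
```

Execution trace: 'C' (try body) → 'V' (outer except NameError) → 'A' (after the try/except). Output: CVA

Answer: CVA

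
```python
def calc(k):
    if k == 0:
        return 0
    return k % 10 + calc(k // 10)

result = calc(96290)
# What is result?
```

Sum of digits of 96290: 0 + 9 + 2 + 6 + 9 = 26

Answer: 26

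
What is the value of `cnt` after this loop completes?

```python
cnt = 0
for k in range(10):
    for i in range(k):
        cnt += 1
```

Triangle number: 0+1+2+...+9
`cnt` takes the values: 0 → 1 → 2 → 3 → 4 → 5 → 6 → 7 → 8 → 9 → 10 → 11 → 12 → 13 → 14 → 15 → 16 → 17 → 18 → 19 → 20 → 21 → 22 → 23 → 24 → 25 → 26 → 27 → 28 → 29 → … → 41 → 42 → 43 → 44 → 45

Answer: 45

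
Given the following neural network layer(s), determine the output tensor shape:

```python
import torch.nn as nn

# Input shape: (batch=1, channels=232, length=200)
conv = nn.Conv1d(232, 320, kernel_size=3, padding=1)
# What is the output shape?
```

Input: (1, 232, 200) -> Output: (1, 320, 200)

Answer: (1, 320, 200)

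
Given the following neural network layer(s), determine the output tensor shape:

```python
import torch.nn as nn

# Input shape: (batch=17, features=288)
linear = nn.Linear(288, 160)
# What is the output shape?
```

Input: (17, 288) -> Output: (17, 160)

Answer: (17, 160)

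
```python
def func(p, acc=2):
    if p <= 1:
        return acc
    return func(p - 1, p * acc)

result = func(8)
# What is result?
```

Accumulator trace (n, acc): (8, 2) -> (7, 16) -> (6, 112) -> (5, 672) -> (4, 3360) -> (3, 13440) -> (2, 40320) -> (1, 80640) -> return 80640

Answer: 80640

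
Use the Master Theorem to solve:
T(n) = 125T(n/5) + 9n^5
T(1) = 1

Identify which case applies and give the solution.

a=125, b=5, f(n)=9n^5. log_5(125) = 3. Since c=5 > 3 and the regularity condition holds (125(n/5)^5 = (125/5^5)n^5 with 125/5^5 < 1), Case 3 applies: T(n) = Θ(f(n)) = O(n^5).

Answer: O(n^5) - Case 3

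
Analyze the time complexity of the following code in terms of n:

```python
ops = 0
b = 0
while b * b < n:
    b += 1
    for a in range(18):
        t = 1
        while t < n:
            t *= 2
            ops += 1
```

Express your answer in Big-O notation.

Each loop level contributes: √n × 1 × log n. Multiplying the contributions gives O(√n log n).

Answer: O(√n log n)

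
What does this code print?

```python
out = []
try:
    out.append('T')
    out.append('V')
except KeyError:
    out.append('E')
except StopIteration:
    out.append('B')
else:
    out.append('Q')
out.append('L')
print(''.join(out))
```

Execution trace: 'T' (try body) → 'V' (try body, no exception) → 'Q' (else) → 'L' (after the try/except). Output: TVQL

Answer: TVQL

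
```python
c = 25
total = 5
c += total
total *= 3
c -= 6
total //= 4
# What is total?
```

Trace:
`c = 25` → c = 25
`total = 5` → total = 5
`c += total` → c = 30
`total *= 3` → total = 15
`c -= 6` → c = 24
`total //= 4` → total = 3
So total = 3

Answer: 3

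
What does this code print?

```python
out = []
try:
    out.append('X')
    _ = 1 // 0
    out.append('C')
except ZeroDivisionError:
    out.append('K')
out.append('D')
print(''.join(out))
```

Execution trace: 'X' (try body) → 'K' (except ZeroDivisionError) → 'D' (after the try/except). Output: XKD

Answer: XKD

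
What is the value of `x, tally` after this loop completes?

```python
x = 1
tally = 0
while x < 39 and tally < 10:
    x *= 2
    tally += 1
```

Double until >= 39 or 10 iterations
`x, tally` takes the values: (1, 0) → (2, 0) → (2, 1) → (4, 1) → (4, 2) → (8, 2) → (8, 3) → (16, 3) → (16, 4) → (32, 4) → (32, 5) → (64, 5) → (64, 6)

Answer: 64, 6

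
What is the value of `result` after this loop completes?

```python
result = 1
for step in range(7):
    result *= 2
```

2^7 = 128
`result` takes the values: 1 → 2 → 4 → 8 → 16 → 32 → 64 → 128

Answer: 128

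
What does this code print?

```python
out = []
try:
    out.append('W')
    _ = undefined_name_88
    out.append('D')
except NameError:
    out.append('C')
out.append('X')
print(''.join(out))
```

Execution trace: 'W' (try body) → 'C' (except NameError) → 'X' (after the try/except). Output: WCX

Answer: WCX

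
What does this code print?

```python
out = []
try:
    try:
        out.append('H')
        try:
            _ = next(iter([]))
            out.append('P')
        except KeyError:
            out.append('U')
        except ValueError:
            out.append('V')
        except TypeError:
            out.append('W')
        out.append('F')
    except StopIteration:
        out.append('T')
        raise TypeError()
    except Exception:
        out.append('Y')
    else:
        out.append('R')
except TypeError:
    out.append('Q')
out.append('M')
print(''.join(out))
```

Execution trace: 'H' (try body) → 'T' (except StopIteration) → 'Q' (outer except TypeError) → 'M' (after the try/except). Output: HTQM

Answer: HTQM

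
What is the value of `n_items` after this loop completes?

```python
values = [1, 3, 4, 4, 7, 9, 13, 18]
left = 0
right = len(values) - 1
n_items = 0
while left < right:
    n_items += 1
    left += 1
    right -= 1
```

Iterations until pointers meet (list length 8)
`n_items` takes the values: 0 → 1 → 2 → 3 → 4

Answer: 4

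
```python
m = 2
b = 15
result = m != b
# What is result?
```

Trace:
`m = 2` → m = 2
`b = 15` → b = 15
`result = m != b` → result = True
So result = True

Answer: True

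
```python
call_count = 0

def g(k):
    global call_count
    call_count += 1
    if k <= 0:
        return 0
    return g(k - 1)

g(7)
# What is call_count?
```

Linear recursion stepping by 1: 8 calls from k=7 down to ≤0.

Answer: 8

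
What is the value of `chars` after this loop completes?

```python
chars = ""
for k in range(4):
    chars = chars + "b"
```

Repeat 'b' 4 times
`chars` takes the values: "" → "b" → "bb" → "bbb" → "bbbb"

Answer: "bbbb"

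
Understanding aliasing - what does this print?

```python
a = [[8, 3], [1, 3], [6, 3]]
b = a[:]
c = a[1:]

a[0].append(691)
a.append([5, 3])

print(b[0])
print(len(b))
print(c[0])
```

Key concept: slice with nested mutation.
Step by step:
`a = [[8, 3], [1, 3], [6, 3]]` → a = [[8, 3], [1, 3], [6, 3]]
`b = a[:]` → b = [[8, 3], [1, 3], [6, 3]]
`c = a[1:]` → c = [[1, 3], [6, 3]]
`a[0].append(691)` → a = [[8, 3, 691], [1, 3], [6, 3]]; b = [[8, 3, 691], [1, 3], [6, 3]]
`a.append([5, 3])` → a = [[8, 3, 691], [1, 3], [6, 3], [5, 3]]
`print(b[0])` → prints [8, 3, 691]
`print(len(b))` → prints 3
`print(c[0])` → prints [1, 3]

Answer:
[8, 3, 691]
3
[1, 3]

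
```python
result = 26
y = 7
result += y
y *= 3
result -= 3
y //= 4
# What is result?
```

Trace:
`result = 26` → result = 26
`y = 7` → y = 7
`result += y` → result = 33
`y *= 3` → y = 21
`result -= 3` → result = 30
`y //= 4` → y = 5
So result = 30

Answer: 30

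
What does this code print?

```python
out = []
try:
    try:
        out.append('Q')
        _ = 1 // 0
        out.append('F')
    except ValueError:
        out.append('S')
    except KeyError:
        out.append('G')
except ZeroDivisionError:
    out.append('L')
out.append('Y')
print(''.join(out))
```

Execution trace: 'Q' (try body) → 'L' (outer except ZeroDivisionError) → 'Y' (after the try/except). Output: QLY

Answer: QLY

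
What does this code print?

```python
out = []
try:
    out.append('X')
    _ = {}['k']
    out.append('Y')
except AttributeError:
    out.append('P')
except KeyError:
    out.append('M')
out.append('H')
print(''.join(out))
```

Execution trace: 'X' (try body) → 'M' (except KeyError) → 'H' (after the try/except). Output: XMH

Answer: XMH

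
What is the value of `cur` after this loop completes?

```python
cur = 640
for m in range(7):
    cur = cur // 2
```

Halve 7 times: 640 // 2^7 = 5
`cur` takes the values: 640 → 320 → 160 → 80 → 40 → 20 → 10 → 5

Answer: 5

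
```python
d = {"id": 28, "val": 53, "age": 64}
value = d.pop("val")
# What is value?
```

Trace:
`d = {"id": 28, "val": 53, "age": 64}` → d = {'id': 28, 'val': 53, 'age': 64}
`value = d.pop("val")` → d = {'id': 28, 'age': 64}; value = 53
So value = 53

Answer: 53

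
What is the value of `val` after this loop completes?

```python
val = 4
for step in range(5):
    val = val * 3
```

Multiply by 3, 5 times: 4 * 3^5 = 972
`val` takes the values: 4 → 12 → 36 → 108 → 324 → 972

Answer: 972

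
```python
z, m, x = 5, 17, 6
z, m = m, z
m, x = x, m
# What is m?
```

Trace:
`z, m, x = 5, 17, 6` → z = 5; m = 17; x = 6
`z, m = m, z` → z = 17; m = 5
`m, x = x, m` → m = 6; x = 5
So m = 6

Answer: 6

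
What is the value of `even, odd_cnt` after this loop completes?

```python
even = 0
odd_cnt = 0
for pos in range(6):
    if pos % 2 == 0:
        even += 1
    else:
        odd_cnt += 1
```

Count evens and odds in range(6)
`even, odd_cnt` takes the values: (0, 0) → (1, 0) → (1, 1) → (2, 1) → (2, 2) → (3, 2) → (3, 3)

Answer: 3, 3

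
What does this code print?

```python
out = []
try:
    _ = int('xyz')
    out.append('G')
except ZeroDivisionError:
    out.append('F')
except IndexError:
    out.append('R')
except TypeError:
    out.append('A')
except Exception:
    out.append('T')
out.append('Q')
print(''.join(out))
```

Execution trace: 'T' (except Exception) → 'Q' (after the try/except). Output: TQ

Answer: TQ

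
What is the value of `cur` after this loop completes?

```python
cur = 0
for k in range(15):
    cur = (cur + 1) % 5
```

Increment mod 5, 15 times = 0
`cur` takes the values: 0 → 1 → 2 → 3 → 4 → 0 → 1 → 2 → 3 → 4 → 0 → 1 → 2 → 3 → 4 → 0

Answer: 0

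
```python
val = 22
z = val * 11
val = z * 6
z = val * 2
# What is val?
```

Trace:
`val = 22` → val = 22
`z = val * 11` → z = 242
`val = z * 6` → val = 1452
`z = val * 2` → z = 2904
So val = 1452

Answer: 1452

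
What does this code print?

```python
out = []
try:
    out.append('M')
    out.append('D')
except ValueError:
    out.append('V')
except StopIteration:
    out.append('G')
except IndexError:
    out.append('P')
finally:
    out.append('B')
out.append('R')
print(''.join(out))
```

Execution trace: 'M' (try body) → 'D' (try body, no exception) → 'B' (finally) → 'R' (after the try/except). Output: MDBR

Answer: MDBR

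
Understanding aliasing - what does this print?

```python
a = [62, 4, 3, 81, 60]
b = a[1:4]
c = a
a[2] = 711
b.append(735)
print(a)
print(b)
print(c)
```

Key concept: slice vs alias.
Step by step:
`a = [62, 4, 3, 81, 60]` → a = [62, 4, 3, 81, 60]
`b = a[1:4]` → b = [4, 3, 81]
`c = a` → c = [62, 4, 3, 81, 60] (same object as a)
`a[2] = 711` → a = [62, 4, 711, 81, 60] (same object as c); c = [62, 4, 711, 81, 60] (same object as a)
`b.append(735)` → b = [4, 3, 81, 735]
`print(a)` → prints [62, 4, 711, 81, 60]
`print(b)` → prints [4, 3, 81, 735]
`print(c)` → prints [62, 4, 711, 81, 60]

Answer:
[62, 4, 711, 81, 60]
[4, 3, 81, 735]
[62, 4, 711, 81, 60]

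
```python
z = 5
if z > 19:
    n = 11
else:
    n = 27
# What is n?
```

Trace:
`z = 5` → z = 5
`if z > 19: ...` → z > 19 is False, take else branch → n = 27
So n = 27

Answer: 27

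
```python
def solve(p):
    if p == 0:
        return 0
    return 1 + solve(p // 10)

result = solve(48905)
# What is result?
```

Count of digits of 48905: 5

Answer: 5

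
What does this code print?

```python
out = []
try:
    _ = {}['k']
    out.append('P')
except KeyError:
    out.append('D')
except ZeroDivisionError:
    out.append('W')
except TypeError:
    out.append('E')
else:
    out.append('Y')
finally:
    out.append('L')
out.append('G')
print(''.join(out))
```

Execution trace: 'D' (except KeyError) → 'L' (finally) → 'G' (after the try/except). Output: DLG

Answer: DLG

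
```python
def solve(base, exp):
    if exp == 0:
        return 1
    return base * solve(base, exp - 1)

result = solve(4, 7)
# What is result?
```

solve(4, 7) = 4 * 4 * 4 * 4 * 4 * 4 * 4 = 16384

Answer: 16384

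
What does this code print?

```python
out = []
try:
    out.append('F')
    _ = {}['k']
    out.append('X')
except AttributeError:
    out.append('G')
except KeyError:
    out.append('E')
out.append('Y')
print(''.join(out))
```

Execution trace: 'F' (try body) → 'E' (except KeyError) → 'Y' (after the try/except). Output: FEY

Answer: FEY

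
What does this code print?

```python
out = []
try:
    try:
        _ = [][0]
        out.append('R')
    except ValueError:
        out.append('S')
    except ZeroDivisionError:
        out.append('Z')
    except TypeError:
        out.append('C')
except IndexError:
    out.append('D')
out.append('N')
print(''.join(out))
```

Execution trace: 'D' (outer except IndexError) → 'N' (after the try/except). Output: DN

Answer: DN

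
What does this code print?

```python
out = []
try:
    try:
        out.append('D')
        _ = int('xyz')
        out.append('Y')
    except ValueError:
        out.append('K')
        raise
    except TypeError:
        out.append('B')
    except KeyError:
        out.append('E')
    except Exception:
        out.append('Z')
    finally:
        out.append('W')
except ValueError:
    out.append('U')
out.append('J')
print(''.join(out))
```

Execution trace: 'D' (inner try body) → 'K' (inner except ValueError) → 'W' (inner finally) → 'U' (outer except ValueError) → 'J' (after the try/except). Output: DKWUJ

Answer: DKWUJ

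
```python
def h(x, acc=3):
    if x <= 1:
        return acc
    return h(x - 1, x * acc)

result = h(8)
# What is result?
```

Accumulator trace (n, acc): (8, 3) -> (7, 24) -> (6, 168) -> (5, 1008) -> (4, 5040) -> (3, 20160) -> (2, 60480) -> (1, 120960) -> return 120960

Answer: 120960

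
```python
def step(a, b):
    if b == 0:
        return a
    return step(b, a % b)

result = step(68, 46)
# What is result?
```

step(68, 46) -> step(46, 22) -> step(22, 2) -> step(2, 0) -> 2

Answer: 2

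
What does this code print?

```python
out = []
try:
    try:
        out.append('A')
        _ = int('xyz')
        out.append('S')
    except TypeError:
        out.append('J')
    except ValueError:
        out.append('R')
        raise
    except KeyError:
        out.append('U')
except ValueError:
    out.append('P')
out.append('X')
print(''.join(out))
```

Execution trace: 'A' (inner try body) → 'R' (inner except ValueError) → 'P' (outer except ValueError) → 'X' (after the try/except). Output: ARPX

Answer: ARPX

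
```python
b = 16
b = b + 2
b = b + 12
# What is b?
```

Trace:
`b = 16` → b = 16
`b = b + 2` → b = 18
`b = b + 12` → b = 30
So b = 30

Answer: 30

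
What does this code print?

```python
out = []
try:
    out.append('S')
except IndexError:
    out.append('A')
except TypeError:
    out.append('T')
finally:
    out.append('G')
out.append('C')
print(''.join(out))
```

Execution trace: 'S' (try body, no exception) → 'G' (finally) → 'C' (after the try/except). Output: SGC

Answer: SGC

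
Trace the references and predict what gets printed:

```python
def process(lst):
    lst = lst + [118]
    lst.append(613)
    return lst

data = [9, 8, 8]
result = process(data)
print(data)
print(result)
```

Key concept: rebinding parameter vs mutation.
Step by step:
`data = [9, 8, 8]` → data = [9, 8, 8]
`result = process(data)` → result = [9, 8, 8, 118, 613]
`print(data)` → prints [9, 8, 8]
`print(result)` → prints [9, 8, 8, 118, 613]

Answer:
[9, 8, 8]
[9, 8, 8, 118, 613]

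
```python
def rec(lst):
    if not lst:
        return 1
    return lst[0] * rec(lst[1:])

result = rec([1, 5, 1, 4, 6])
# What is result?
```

Product over [1, 5, 1, 4, 6] = 1 * 5 * 1 * 4 * 6 = 120

Answer: 120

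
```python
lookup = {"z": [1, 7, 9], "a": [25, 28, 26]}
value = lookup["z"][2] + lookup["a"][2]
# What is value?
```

Trace:
`lookup = {"z": [1, 7, 9], "a": [25, 28, 26]}` → lookup = {'z': [1, 7, 9], 'a': [25, 28, 26]}
`value = lookup["z"][2] + lookup["a"][2]` → value = 35
So value = 35

Answer: 35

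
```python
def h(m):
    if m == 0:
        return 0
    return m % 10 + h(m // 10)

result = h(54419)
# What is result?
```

Sum of digits of 54419: 9 + 1 + 4 + 4 + 5 = 23

Answer: 23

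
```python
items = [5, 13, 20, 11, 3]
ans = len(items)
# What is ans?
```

Trace:
`items = [5, 13, 20, 11, 3]` → items = [5, 13, 20, 11, 3]
`ans = len(items)` → ans = 5
So ans = 5

Answer: 5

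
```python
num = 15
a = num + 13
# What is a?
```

Trace:
`num = 15` → num = 15
`a = num + 13` → a = 28
So a = 28

Answer: 28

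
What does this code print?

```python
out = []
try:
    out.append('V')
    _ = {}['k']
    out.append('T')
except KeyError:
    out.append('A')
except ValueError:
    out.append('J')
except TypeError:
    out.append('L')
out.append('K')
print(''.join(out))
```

Execution trace: 'V' (try body) → 'A' (except KeyError) → 'K' (after the try/except). Output: VAK

Answer: VAK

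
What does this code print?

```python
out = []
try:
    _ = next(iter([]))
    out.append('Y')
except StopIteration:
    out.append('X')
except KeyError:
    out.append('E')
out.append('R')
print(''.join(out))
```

Execution trace: 'X' (except StopIteration) → 'R' (after the try/except). Output: XR

Answer: XR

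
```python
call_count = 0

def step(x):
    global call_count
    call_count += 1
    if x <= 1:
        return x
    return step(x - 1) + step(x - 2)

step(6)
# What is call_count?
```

Calls(x) = 1 + Calls(x-1) + Calls(x-2); Calls(0)=Calls(1)=1. For x=6 this gives 25.

Answer: 25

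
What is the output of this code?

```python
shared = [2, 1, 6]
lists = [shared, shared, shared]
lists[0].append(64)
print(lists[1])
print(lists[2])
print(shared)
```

Key concept: list of same reference.
Step by step:
`shared = [2, 1, 6]` → shared = [2, 1, 6]
`lists = [shared, shared, shared]` → lists = [[2, 1, 6], [2, 1, 6], [2, 1, 6]]
`lists[0].append(64)` → shared = [2, 1, 6, 64]; lists = [[2, 1, 6, 64], [2, 1, 6, 64], [2, 1, 6, 64]]
`print(lists[1])` → prints [2, 1, 6, 64]
`print(lists[2])` → prints [2, 1, 6, 64]
`print(shared)` → prints [2, 1, 6, 64]

Answer:
[2, 1, 6, 64]
[2, 1, 6, 64]
[2, 1, 6, 64]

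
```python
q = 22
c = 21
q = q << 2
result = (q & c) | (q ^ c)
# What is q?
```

Trace:
`q = 22` → q = 22
`c = 21` → c = 21
`q = q << 2` → q = 88
`result = (q & c) | (q ^ c)` → result = 93
So q = 88

Answer: 88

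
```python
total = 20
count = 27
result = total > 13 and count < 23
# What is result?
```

Trace:
`total = 20` → total = 20
`count = 27` → count = 27
`result = total > 13 and count < 23` → result = False
So result = False

Answer: False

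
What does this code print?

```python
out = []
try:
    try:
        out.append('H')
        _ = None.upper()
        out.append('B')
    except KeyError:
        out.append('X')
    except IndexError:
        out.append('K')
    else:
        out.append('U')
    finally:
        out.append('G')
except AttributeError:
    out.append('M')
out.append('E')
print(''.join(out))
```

Execution trace: 'H' (try body) → 'G' (finally) → 'M' (outer except AttributeError) → 'E' (after the try/except). Output: HGME

Answer: HGME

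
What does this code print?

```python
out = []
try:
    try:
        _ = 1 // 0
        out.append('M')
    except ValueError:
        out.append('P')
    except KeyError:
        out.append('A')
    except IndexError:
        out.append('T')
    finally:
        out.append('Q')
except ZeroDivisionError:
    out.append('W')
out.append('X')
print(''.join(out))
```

Execution trace: 'Q' (finally) → 'W' (outer except ZeroDivisionError) → 'X' (after the try/except). Output: QWX

Answer: QWX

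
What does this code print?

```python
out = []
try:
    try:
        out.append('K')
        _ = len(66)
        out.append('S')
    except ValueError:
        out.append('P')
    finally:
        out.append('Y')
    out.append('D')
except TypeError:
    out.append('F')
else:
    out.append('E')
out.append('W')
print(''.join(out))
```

Execution trace: 'K' (inner try body) → 'Y' (inner finally) → 'F' (except TypeError) → 'W' (after the try/except). Output: KYFW

Answer: KYFW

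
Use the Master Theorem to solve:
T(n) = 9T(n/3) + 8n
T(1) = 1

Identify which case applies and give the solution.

a=9, b=3, f(n)=8n. log_3(9) = 2. Since c=1 < 2, Case 1 applies: T(n) = Θ(n^log_b(a)) = O(n^2).

Answer: O(n^2) - Case 1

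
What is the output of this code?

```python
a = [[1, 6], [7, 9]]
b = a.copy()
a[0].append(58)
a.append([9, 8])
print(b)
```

Key concept: shallow copy with nested lists.
Step by step:
`a = [[1, 6], [7, 9]]` → a = [[1, 6], [7, 9]]
`b = a.copy()` → b = [[1, 6], [7, 9]]
`a[0].append(58)` → a = [[1, 6, 58], [7, 9]]; b = [[1, 6, 58], [7, 9]]
`a.append([9, 8])` → a = [[1, 6, 58], [7, 9], [9, 8]]
`print(b)` → prints [[1, 6, 58], [7, 9]]

Answer: [[1, 6, 58], [7, 9]]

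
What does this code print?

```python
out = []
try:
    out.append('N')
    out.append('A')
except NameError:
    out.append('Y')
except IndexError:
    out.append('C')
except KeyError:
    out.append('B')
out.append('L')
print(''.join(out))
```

Execution trace: 'N' (try body) → 'A' (try body, no exception) → 'L' (after the try/except). Output: NAL

Answer: NAL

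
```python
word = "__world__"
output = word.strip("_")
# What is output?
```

Trace:
`word = "__world__"` → word = '__world__'
`output = word.strip("_")` → output = 'world'
So output = 'world'

Answer: 'world'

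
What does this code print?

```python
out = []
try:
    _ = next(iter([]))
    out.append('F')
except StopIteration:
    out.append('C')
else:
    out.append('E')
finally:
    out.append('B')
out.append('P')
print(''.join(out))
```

Execution trace: 'C' (except StopIteration) → 'B' (finally) → 'P' (after the try/except). Output: CBP

Answer: CBP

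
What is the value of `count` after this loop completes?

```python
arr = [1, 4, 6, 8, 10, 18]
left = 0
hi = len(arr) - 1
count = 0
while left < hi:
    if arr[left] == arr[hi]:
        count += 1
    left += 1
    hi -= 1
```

Count matching pairs from ends
`count` takes the values: 0

Answer: 0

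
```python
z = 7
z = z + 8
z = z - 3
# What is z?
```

Trace:
`z = 7` → z = 7
`z = z + 8` → z = 15
`z = z - 3` → z = 12
So z = 12

Answer: 12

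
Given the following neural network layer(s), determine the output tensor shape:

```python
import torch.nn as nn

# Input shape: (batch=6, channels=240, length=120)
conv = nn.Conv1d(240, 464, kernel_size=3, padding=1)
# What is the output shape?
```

Input: (6, 240, 120) -> Output: (6, 464, 120)

Answer: (6, 464, 120)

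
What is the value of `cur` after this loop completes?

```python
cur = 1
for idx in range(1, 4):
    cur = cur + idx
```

Start at 1, add 1 through 3
`cur` takes the values: 1 → 2 → 4 → 7

Answer: 7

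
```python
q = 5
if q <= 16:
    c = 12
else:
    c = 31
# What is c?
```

Trace:
`q = 5` → q = 5
`if q <= 16: ...` → q <= 16 is True → c = 12
So c = 12

Answer: 12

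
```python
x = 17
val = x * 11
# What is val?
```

Trace:
`x = 17` → x = 17
`val = x * 11` → val = 187
So val = 187

Answer: 187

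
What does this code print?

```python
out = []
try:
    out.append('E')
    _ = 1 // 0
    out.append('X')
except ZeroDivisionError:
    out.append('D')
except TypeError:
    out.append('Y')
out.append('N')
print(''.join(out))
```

Execution trace: 'E' (try body) → 'D' (except ZeroDivisionError) → 'N' (after the try/except). Output: EDN

Answer: EDN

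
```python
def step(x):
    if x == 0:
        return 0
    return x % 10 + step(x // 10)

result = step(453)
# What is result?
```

Sum of digits of 453: 3 + 5 + 4 = 12

Answer: 12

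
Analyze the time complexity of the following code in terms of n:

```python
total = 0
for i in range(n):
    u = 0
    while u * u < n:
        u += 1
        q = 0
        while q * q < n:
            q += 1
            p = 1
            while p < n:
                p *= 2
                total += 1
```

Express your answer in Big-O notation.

Each loop level contributes: n × √n × √n × log n. Multiplying the contributions gives O(n^2 log n).

Answer: O(n^2 log n)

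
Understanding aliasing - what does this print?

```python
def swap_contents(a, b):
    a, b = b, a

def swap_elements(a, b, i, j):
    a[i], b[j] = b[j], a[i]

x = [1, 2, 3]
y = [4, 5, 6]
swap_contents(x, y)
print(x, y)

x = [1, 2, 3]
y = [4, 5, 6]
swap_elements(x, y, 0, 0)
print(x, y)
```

Key concept: parameter rebinding vs mutation.
Step by step:
`x = [1, 2, 3]` → x = [1, 2, 3]
`y = [4, 5, 6]` → y = [4, 5, 6]
`swap_contents(x, y)` → no visible change to tracked variables
`print(x, y)` → prints [1, 2, 3] [4, 5, 6]
`x = [1, 2, 3]` → x = [1, 2, 3]
`y = [4, 5, 6]` → y = [4, 5, 6]
`swap_elements(x, y, 0, 0)` → x = [4, 2, 3]; y = [1, 5, 6]
`print(x, y)` → prints [4, 2, 3] [1, 5, 6]

Answer:
[1, 2, 3] [4, 5, 6]
[4, 2, 3] [1, 5, 6]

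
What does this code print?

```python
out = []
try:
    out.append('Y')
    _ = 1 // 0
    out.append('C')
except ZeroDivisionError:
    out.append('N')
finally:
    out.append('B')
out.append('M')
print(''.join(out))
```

Execution trace: 'Y' (try body) → 'N' (except ZeroDivisionError) → 'B' (finally) → 'M' (after the try/except). Output: YNBM

Answer: YNBM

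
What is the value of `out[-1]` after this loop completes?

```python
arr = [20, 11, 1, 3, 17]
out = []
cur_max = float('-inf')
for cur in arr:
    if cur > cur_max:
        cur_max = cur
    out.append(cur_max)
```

Running max ends at 20
`out` takes the values: [] → [20] → [20, 20] → [20, 20, 20] → [20, 20, 20, 20] → [20, 20, 20, 20, 20]
So `out[-1]` = 20

Answer: 20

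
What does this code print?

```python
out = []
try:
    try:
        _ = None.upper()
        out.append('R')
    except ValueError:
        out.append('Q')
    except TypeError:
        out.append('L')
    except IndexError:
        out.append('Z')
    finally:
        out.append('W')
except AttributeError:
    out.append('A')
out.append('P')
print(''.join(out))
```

Execution trace: 'W' (inner finally) → 'A' (outer except AttributeError) → 'P' (after the try/except). Output: WAP

Answer: WAP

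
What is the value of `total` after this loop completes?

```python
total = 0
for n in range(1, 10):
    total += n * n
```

Sum of squares 1² to 9² = 285
`total` takes the values: 0 → 1 → 5 → 14 → 30 → 55 → 91 → 140 → 204 → 285

Answer: 285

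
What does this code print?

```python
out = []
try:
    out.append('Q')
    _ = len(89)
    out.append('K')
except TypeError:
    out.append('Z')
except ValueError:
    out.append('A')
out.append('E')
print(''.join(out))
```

Execution trace: 'Q' (try body) → 'Z' (except TypeError) → 'E' (after the try/except). Output: QZE

Answer: QZE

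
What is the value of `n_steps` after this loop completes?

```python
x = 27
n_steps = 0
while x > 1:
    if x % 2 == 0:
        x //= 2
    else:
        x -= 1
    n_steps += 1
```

Steps to reduce 27 to 1
`n_steps` takes the values: 0 → 1 → 2 → 3 → 4 → 5 → 6 → 7

Answer: 7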